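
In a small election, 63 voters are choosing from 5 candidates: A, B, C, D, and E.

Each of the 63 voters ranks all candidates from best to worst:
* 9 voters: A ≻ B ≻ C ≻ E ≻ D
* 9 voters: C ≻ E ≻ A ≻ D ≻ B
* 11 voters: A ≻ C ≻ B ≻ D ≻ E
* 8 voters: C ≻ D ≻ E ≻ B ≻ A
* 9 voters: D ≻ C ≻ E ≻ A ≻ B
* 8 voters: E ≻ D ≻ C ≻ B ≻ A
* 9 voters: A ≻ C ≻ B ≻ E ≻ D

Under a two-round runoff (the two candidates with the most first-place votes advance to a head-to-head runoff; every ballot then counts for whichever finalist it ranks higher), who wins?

Round 1 first-place votes: A 29, B 0, C 17, D 9, E 8. A and C advance.
Runoff: A is ranked above C on 29 ballots, C above A on 34.

C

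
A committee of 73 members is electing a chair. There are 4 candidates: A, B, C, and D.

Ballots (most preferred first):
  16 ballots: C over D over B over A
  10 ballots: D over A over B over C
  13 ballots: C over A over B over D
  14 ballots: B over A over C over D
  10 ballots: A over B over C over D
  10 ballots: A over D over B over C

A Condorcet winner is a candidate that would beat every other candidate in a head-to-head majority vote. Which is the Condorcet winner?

A

A vs B: 43–30
A vs C: 44–29
A vs D: 47–26
A beats every other candidate.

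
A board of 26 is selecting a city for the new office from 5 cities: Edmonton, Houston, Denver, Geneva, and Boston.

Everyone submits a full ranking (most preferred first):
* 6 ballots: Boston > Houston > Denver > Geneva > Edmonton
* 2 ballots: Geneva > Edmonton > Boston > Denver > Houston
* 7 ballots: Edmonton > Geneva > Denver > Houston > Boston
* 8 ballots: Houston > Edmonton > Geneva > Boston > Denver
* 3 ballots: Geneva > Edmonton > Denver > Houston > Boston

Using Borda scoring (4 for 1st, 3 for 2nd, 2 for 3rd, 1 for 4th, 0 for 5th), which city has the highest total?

Edmonton

Edmonton: 6×0 + 2×3 + 7×4 + 8×3 + 3×3 = 67
Houston: 6×3 + 2×0 + 7×1 + 8×4 + 3×1 = 60
Denver: 6×2 + 2×1 + 7×2 + 8×0 + 3×2 = 34
Geneva: 6×1 + 2×4 + 7×3 + 8×2 + 3×4 = 63
Boston: 6×4 + 2×2 + 7×0 + 8×1 + 3×0 = 36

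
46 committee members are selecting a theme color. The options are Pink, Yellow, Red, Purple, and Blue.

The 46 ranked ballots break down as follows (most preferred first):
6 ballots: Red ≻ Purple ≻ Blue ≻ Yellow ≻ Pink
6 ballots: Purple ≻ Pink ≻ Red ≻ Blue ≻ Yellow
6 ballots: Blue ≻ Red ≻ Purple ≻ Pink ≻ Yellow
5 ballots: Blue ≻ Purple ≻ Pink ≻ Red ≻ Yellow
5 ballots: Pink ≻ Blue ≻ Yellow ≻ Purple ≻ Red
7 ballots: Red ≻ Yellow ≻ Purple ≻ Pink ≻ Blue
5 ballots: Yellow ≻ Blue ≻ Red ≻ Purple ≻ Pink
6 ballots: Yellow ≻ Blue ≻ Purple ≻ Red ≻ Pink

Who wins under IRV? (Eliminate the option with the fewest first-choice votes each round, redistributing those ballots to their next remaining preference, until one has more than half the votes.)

Round 1: Pink 5, Yellow 11, Red 13, Purple 6, Blue 11. Pink eliminated.
Round 2: Yellow 11, Red 13, Purple 6, Blue 16. Purple eliminated.
Round 3: Yellow 11, Red 19, Blue 16. Yellow eliminated.
Round 4: Red 19, Blue 27. Blue has a majority (≥24).

Blue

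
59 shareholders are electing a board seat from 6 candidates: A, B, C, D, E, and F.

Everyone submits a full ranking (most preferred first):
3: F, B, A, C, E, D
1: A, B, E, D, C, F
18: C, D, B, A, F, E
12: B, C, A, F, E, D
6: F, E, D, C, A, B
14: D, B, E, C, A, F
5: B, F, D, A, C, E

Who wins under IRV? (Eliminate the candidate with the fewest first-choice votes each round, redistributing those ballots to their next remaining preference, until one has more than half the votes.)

Round 1: A 1, B 17, C 18, D 14, E 0, F 9. E eliminated.
Round 2: A 1, B 17, C 18, D 14, F 9. A eliminated.
Round 3: B 18, C 18, D 14, F 9. F eliminated.
Round 4: B 21, C 18, D 20. C eliminated.
Round 5: B 21, D 38. D has a majority (≥30).

D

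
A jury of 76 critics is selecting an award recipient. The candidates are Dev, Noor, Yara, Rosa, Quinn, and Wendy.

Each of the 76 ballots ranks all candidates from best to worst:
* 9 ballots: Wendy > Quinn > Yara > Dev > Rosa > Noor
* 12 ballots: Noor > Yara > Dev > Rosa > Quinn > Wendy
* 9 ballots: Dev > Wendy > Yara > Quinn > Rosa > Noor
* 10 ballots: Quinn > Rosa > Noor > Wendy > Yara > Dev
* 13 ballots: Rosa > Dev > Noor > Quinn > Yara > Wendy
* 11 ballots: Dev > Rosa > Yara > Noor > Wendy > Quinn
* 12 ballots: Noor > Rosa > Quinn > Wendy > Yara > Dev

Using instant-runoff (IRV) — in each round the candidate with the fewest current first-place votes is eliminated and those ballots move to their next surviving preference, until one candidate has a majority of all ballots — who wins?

Dev

Round 1: Dev 20, Noor 24, Yara 0, Rosa 13, Quinn 10, Wendy 9. Yara eliminated.
Round 2: Dev 20, Noor 24, Rosa 13, Quinn 10, Wendy 9. Wendy eliminated.
Round 3: Dev 20, Noor 24, Rosa 13, Quinn 19. Rosa eliminated.
Round 4: Dev 33, Noor 24, Quinn 19. Quinn eliminated.
Round 5: Dev 42, Noor 34. Dev has a majority (≥39).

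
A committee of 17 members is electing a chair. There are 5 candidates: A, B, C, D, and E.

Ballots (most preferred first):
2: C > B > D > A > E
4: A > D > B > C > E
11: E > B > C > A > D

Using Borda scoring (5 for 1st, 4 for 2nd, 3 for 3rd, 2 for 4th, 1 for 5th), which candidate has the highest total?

B

A: 2×2 + 4×5 + 11×2 = 46
B: 2×4 + 4×3 + 11×4 = 64
C: 2×5 + 4×2 + 11×3 = 51
D: 2×3 + 4×4 + 11×1 = 33
E: 2×1 + 4×1 + 11×5 = 61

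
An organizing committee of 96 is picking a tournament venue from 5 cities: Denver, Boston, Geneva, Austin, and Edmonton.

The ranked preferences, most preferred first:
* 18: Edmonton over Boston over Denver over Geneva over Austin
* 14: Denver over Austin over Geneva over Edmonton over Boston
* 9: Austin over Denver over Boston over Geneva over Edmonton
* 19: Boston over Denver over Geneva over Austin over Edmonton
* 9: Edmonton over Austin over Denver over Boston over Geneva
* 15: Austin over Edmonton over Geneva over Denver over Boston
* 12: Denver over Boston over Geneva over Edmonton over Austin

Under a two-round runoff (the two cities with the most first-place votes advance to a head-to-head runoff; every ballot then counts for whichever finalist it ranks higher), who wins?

Round 1 first-place votes: Denver 26, Boston 19, Geneva 0, Austin 24, Edmonton 27. Edmonton and Denver advance.
Runoff: Edmonton is ranked above Denver on 42 ballots, Denver above Edmonton on 54.

Denver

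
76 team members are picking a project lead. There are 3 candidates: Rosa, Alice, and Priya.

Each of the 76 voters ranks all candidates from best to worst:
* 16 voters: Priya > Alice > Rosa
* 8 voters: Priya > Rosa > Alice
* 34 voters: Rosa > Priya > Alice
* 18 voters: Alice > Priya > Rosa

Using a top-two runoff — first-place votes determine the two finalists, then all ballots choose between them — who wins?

Round 1 first-place votes: Rosa 34, Alice 18, Priya 24. Rosa and Priya advance.
Runoff: Rosa is ranked above Priya on 34 ballots, Priya above Rosa on 42.

Priya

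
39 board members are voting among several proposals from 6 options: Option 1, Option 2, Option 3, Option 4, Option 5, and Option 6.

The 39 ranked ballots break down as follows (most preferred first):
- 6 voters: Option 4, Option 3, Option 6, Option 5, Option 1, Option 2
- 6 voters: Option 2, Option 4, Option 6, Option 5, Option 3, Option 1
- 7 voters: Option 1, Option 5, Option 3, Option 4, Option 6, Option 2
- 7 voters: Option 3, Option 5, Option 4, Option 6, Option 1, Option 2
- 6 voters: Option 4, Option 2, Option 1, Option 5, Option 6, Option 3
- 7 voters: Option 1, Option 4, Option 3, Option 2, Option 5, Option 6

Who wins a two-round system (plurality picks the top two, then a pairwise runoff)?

Round 1 first-place votes: Option 1 14, Option 2 6, Option 3 7, Option 4 12, Option 5 0, Option 6 0. Option 1 and Option 4 advance.
Runoff: Option 1 is ranked above Option 4 on 14 ballots, Option 4 above Option 1 on 25.

Option 4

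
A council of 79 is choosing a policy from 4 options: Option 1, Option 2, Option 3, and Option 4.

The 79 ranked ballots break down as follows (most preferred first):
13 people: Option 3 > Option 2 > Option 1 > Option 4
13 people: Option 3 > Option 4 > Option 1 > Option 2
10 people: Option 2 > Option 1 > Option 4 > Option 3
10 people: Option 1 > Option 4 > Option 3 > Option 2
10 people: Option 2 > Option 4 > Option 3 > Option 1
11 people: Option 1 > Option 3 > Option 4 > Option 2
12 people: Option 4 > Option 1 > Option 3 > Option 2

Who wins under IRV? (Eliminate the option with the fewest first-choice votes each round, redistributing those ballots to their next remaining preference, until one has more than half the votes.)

Option 1

Round 1: Option 1 21, Option 2 20, Option 3 26, Option 4 12. Option 4 eliminated.
Round 2: Option 1 33, Option 2 20, Option 3 26. Option 2 eliminated.
Round 3: Option 1 43, Option 3 36. Option 1 has a majority (≥40).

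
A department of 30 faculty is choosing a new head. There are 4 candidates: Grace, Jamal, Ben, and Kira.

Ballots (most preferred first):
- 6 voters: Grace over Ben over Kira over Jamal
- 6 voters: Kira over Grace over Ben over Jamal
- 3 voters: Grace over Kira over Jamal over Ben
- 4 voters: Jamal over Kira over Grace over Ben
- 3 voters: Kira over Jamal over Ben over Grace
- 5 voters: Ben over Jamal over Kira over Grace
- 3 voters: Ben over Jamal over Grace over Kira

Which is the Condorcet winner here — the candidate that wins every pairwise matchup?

Kira

Kira vs Grace: 18–12
Kira vs Jamal: 18–12
Kira vs Ben: 16–14
Kira beats every other candidate.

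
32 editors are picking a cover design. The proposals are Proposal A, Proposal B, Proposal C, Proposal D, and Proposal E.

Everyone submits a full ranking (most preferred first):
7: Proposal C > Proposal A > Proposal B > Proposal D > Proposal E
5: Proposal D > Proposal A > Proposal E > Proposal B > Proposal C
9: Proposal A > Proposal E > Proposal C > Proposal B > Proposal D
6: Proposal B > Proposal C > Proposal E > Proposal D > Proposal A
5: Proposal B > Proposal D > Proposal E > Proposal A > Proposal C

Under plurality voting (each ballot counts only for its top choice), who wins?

First-place votes: Proposal A 9, Proposal B 11, Proposal C 7, Proposal D 5, Proposal E 0.

Proposal B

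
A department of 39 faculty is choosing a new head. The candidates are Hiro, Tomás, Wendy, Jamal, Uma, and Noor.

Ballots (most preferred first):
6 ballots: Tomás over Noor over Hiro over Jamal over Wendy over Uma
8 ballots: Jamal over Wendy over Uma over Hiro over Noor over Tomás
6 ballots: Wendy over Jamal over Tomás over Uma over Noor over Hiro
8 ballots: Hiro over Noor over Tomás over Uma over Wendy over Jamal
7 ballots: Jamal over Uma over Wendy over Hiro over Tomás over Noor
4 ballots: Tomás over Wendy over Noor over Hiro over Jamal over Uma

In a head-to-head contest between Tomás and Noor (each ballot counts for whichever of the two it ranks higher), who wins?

Tomás is ranked above Noor on 23 ballots; Noor above Tomás on 16.

Tomás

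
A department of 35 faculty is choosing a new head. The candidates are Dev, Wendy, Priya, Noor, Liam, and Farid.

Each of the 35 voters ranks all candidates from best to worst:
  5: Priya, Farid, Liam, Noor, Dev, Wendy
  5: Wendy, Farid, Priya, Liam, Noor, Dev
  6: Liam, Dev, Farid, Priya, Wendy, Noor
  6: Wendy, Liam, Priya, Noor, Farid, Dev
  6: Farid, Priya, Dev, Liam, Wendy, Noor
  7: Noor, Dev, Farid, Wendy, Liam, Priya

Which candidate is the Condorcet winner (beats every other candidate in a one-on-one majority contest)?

Farid

Farid vs Dev: 22–13
Farid vs Wendy: 24–11
Farid vs Priya: 24–11
Farid vs Noor: 22–13
Farid vs Liam: 23–12
Farid beats every other candidate.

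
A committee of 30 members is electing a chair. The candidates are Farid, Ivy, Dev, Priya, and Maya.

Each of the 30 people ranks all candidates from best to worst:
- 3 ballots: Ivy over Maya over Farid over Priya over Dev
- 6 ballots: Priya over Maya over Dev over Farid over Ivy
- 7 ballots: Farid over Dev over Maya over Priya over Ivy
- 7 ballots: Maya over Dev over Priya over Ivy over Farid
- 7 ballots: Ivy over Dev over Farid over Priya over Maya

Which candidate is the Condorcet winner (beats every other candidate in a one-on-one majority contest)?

Maya vs Farid: 16–14
Maya vs Ivy: 20–10
Maya vs Dev: 16–14
Maya vs Priya: 17–13
Maya beats every other candidate.

Maya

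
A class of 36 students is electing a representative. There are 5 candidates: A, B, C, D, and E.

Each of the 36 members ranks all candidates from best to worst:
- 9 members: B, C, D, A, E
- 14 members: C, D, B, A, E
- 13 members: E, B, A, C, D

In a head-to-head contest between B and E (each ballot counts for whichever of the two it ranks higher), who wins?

B is ranked above E on 23 ballots; E above B on 13.

B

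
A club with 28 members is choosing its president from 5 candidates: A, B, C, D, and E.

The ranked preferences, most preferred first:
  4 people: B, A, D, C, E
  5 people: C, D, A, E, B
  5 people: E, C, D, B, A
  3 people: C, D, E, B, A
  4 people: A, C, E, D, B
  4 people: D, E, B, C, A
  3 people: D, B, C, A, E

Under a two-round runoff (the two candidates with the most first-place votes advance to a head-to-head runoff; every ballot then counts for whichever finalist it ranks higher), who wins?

Round 1 first-place votes: A 4, B 4, C 8, D 7, E 5. C and D advance.
Runoff: C is ranked above D on 17 ballots, D above C on 11.

C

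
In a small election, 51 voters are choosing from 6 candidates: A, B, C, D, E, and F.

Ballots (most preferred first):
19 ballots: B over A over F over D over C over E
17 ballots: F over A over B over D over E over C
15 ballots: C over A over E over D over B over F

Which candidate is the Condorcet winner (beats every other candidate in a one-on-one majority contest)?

A vs B: 32–19
A vs C: 36–15
A vs D: 51–0
A vs E: 51–0
A vs F: 34–17
A beats every other candidate.

A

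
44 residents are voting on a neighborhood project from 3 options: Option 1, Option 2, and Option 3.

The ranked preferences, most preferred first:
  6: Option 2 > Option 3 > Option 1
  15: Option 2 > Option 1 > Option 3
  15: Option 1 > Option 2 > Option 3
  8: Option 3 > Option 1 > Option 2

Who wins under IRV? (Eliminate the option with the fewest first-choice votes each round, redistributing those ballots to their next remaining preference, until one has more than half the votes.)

Round 1: Option 1 15, Option 2 21, Option 3 8. Option 3 eliminated.
Round 2: Option 1 23, Option 2 21. Option 1 has a majority (≥23).

Option 1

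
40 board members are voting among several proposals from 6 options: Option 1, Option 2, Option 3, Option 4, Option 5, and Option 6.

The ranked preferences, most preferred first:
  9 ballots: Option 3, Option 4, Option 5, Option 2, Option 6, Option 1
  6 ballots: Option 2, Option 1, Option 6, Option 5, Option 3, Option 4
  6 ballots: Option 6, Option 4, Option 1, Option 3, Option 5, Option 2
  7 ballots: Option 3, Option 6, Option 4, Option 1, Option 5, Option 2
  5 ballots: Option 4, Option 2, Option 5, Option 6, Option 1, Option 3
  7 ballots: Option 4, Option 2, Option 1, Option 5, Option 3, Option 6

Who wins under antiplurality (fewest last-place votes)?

Option 5

Last-place votes: Option 1 9, Option 2 13, Option 3 5, Option 4 6, Option 5 0, Option 6 7.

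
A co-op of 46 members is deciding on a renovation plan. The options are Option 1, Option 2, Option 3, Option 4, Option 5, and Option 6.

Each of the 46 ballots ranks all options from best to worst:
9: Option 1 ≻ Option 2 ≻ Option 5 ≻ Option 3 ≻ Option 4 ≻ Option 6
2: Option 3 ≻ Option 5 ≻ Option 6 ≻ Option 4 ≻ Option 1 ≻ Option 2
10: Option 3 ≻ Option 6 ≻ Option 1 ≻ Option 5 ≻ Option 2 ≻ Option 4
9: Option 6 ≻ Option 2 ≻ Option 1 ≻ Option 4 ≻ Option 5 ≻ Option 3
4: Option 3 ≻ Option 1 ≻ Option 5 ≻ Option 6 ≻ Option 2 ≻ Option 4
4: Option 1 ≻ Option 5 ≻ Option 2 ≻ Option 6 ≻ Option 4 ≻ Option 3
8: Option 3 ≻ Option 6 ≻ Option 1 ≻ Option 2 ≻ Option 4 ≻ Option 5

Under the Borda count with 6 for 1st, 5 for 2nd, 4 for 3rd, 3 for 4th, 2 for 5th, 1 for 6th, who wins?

Option 1: 9×6 + 2×2 + 10×4 + 9×4 + 4×5 + 4×6 + 8×4 = 210
Option 2: 9×5 + 2×1 + 10×2 + 9×5 + 4×2 + 4×4 + 8×3 = 160
Option 3: 9×3 + 2×6 + 10×6 + 9×1 + 4×6 + 4×1 + 8×6 = 184
Option 4: 9×2 + 2×3 + 10×1 + 9×3 + 4×1 + 4×2 + 8×2 = 89
Option 5: 9×4 + 2×5 + 10×3 + 9×2 + 4×4 + 4×5 + 8×1 = 138
Option 6: 9×1 + 2×4 + 10×5 + 9×6 + 4×3 + 4×3 + 8×5 = 185

Option 1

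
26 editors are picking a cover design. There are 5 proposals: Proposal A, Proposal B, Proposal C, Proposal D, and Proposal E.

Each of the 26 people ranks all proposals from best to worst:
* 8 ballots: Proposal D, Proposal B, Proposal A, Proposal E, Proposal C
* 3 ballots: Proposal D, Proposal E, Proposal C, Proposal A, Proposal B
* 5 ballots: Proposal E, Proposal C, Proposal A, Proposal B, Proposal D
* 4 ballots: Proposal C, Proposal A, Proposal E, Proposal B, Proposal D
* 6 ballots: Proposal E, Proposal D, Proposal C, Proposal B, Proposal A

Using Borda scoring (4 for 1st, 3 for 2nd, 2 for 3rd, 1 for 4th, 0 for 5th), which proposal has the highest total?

Proposal A: 8×2 + 3×1 + 5×2 + 4×3 + 6×0 = 41
Proposal B: 8×3 + 3×0 + 5×1 + 4×1 + 6×1 = 39
Proposal C: 8×0 + 3×2 + 5×3 + 4×4 + 6×2 = 49
Proposal D: 8×4 + 3×4 + 5×0 + 4×0 + 6×3 = 62
Proposal E: 8×1 + 3×3 + 5×4 + 4×2 + 6×4 = 69

Proposal E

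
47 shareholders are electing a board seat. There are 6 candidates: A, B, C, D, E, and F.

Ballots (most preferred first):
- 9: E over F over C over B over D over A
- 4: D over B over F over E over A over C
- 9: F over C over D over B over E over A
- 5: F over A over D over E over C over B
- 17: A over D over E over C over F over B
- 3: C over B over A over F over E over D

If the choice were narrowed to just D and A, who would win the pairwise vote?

D is ranked above A on 22 ballots; A above D on 25.

A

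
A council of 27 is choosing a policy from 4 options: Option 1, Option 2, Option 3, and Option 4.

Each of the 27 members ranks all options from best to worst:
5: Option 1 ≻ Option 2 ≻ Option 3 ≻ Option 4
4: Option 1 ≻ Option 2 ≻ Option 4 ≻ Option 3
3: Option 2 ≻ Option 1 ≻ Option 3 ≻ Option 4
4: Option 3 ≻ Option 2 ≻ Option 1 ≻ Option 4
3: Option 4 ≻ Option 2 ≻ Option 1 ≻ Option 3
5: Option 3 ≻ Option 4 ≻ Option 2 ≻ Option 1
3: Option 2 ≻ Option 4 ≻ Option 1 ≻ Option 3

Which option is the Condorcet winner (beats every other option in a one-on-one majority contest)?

Option 2

Option 2 vs Option 1: 18–9
Option 2 vs Option 3: 18–9
Option 2 vs Option 4: 19–8
Option 2 beats every other option.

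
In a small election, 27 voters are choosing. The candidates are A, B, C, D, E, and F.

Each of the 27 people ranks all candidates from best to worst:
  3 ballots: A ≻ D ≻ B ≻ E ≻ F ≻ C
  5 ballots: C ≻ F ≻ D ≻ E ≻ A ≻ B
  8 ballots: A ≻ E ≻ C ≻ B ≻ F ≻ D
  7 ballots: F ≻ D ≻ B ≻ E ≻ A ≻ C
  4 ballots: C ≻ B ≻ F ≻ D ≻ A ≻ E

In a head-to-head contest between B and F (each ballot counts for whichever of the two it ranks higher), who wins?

B is ranked above F on 15 ballots; F above B on 12.

B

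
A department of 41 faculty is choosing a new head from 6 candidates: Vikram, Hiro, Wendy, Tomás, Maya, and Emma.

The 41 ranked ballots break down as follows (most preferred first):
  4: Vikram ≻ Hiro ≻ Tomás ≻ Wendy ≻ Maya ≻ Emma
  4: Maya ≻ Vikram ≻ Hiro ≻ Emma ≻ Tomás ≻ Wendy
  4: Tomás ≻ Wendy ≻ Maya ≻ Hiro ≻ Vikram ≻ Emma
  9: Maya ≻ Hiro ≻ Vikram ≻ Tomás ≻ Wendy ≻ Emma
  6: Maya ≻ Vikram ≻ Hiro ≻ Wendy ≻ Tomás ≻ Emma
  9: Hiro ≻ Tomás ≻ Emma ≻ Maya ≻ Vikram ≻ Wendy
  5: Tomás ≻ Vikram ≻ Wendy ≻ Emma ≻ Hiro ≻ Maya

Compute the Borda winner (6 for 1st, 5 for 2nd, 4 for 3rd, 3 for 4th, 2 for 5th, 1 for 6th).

Hiro

Vikram: 4×6 + 4×5 + 4×2 + 9×4 + 6×5 + 9×2 + 5×5 = 161
Hiro: 4×5 + 4×4 + 4×3 + 9×5 + 6×4 + 9×6 + 5×2 = 181
Wendy: 4×3 + 4×1 + 4×5 + 9×2 + 6×3 + 9×1 + 5×4 = 101
Tomás: 4×4 + 4×2 + 4×6 + 9×3 + 6×2 + 9×5 + 5×6 = 162
Maya: 4×2 + 4×6 + 4×4 + 9×6 + 6×6 + 9×3 + 5×1 = 170
Emma: 4×1 + 4×3 + 4×1 + 9×1 + 6×1 + 9×4 + 5×3 = 86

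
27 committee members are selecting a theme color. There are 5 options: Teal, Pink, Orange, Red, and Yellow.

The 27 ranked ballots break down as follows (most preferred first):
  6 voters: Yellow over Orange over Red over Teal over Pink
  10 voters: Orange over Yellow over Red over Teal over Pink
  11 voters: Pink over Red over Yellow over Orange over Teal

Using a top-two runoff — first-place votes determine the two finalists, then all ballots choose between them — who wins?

Orange

Round 1 first-place votes: Teal 0, Pink 11, Orange 10, Red 0, Yellow 6. Pink and Orange advance.
Runoff: Pink is ranked above Orange on 11 ballots, Orange above Pink on 16.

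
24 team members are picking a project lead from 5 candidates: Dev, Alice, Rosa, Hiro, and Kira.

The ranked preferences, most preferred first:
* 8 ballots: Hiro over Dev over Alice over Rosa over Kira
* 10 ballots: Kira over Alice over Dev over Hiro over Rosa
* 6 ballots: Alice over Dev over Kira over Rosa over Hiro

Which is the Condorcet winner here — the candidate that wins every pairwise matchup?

Alice vs Dev: 16–8
Alice vs Rosa: 24–0
Alice vs Hiro: 16–8
Alice vs Kira: 14–10
Alice beats every other candidate.

Alice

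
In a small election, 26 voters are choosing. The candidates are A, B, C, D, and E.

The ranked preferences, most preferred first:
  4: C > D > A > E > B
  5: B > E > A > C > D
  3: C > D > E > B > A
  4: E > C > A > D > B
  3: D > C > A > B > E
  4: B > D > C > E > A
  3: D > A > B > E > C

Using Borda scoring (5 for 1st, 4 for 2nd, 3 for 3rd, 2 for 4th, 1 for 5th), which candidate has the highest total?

A: 4×3 + 5×3 + 3×1 + 4×3 + 3×3 + 4×1 + 3×4 = 67
B: 4×1 + 5×5 + 3×2 + 4×1 + 3×2 + 4×5 + 3×3 = 74
C: 4×5 + 5×2 + 3×5 + 4×4 + 3×4 + 4×3 + 3×1 = 88
D: 4×4 + 5×1 + 3×4 + 4×2 + 3×5 + 4×4 + 3×5 = 87
E: 4×2 + 5×4 + 3×3 + 4×5 + 3×1 + 4×2 + 3×2 = 74

C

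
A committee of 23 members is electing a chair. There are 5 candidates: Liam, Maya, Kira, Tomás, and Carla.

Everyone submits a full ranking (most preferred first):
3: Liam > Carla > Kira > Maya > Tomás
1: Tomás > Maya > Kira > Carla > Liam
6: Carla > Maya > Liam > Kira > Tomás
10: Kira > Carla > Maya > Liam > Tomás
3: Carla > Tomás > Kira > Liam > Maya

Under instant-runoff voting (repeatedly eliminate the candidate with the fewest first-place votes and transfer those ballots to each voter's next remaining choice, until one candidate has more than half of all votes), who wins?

Round 1: Liam 3, Maya 0, Kira 10, Tomás 1, Carla 9. Maya eliminated.
Round 2: Liam 3, Kira 10, Tomás 1, Carla 9. Tomás eliminated.
Round 3: Liam 3, Kira 11, Carla 9. Liam eliminated.
Round 4: Kira 11, Carla 12. Carla has a majority (≥12).

Carla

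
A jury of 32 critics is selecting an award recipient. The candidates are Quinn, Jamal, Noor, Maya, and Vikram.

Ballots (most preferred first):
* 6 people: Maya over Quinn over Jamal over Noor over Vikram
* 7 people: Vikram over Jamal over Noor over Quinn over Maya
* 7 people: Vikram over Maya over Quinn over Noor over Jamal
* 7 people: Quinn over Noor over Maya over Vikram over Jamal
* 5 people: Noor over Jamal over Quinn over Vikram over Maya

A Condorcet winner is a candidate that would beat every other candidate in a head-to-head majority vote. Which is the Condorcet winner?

Quinn

Quinn vs Jamal: 20–12
Quinn vs Noor: 20–12
Quinn vs Maya: 19–13
Quinn vs Vikram: 18–14
Quinn beats every other candidate.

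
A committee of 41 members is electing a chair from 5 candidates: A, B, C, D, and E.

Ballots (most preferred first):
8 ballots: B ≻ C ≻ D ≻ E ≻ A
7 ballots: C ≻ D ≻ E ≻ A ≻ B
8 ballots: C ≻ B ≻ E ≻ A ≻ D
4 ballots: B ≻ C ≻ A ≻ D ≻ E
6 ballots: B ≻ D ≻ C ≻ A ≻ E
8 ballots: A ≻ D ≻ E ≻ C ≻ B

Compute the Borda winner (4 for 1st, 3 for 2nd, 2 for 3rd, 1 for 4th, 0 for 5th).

C

A: 8×0 + 7×1 + 8×1 + 4×2 + 6×1 + 8×4 = 61
B: 8×4 + 7×0 + 8×3 + 4×4 + 6×4 + 8×0 = 96
C: 8×3 + 7×4 + 8×4 + 4×3 + 6×2 + 8×1 = 116
D: 8×2 + 7×3 + 8×0 + 4×1 + 6×3 + 8×3 = 83
E: 8×1 + 7×2 + 8×2 + 4×0 + 6×0 + 8×2 = 54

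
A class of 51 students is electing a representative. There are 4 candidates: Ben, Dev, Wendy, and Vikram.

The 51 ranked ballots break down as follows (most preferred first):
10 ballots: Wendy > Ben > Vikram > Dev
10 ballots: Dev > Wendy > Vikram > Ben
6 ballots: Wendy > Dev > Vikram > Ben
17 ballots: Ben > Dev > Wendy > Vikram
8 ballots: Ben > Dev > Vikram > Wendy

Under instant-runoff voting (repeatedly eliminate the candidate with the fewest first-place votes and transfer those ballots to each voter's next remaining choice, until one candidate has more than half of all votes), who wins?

Round 1: Ben 25, Dev 10, Wendy 16, Vikram 0. Vikram eliminated.
Round 2: Ben 25, Dev 10, Wendy 16. Dev eliminated.
Round 3: Ben 25, Wendy 26. Wendy has a majority (≥26).

Wendy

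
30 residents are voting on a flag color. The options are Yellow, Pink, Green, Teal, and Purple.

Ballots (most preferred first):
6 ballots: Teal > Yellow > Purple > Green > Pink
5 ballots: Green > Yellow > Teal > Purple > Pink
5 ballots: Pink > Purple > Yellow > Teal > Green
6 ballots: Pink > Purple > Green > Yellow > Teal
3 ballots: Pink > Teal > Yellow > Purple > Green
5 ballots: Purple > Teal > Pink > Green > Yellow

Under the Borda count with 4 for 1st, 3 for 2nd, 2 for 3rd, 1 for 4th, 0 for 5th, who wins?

Yellow: 6×3 + 5×3 + 5×2 + 6×1 + 3×2 + 5×0 = 55
Pink: 6×0 + 5×0 + 5×4 + 6×4 + 3×4 + 5×2 = 66
Green: 6×1 + 5×4 + 5×0 + 6×2 + 3×0 + 5×1 = 43
Teal: 6×4 + 5×2 + 5×1 + 6×0 + 3×3 + 5×3 = 63
Purple: 6×2 + 5×1 + 5×3 + 6×3 + 3×1 + 5×4 = 73

Purple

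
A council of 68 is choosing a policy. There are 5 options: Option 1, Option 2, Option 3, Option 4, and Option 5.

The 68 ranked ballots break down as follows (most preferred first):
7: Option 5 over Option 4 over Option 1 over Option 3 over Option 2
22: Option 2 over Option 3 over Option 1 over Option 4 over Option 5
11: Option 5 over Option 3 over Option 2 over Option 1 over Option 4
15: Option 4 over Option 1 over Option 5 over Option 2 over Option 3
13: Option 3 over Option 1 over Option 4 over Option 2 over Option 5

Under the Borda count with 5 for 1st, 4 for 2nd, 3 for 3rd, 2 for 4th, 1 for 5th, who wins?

Option 3

Option 1: 7×3 + 22×3 + 11×2 + 15×4 + 13×4 = 221
Option 2: 7×1 + 22×5 + 11×3 + 15×2 + 13×2 = 206
Option 3: 7×2 + 22×4 + 11×4 + 15×1 + 13×5 = 226
Option 4: 7×4 + 22×2 + 11×1 + 15×5 + 13×3 = 197
Option 5: 7×5 + 22×1 + 11×5 + 15×3 + 13×1 = 170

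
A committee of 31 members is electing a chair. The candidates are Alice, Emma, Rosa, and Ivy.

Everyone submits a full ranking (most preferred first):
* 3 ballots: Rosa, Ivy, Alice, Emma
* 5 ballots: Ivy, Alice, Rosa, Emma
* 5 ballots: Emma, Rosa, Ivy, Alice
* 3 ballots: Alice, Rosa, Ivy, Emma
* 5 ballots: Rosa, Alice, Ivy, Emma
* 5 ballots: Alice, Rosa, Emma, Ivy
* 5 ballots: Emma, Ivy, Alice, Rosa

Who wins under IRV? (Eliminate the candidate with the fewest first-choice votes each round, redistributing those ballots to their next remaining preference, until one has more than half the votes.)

Alice

Round 1: Alice 8, Emma 10, Rosa 8, Ivy 5. Ivy eliminated.
Round 2: Alice 13, Emma 10, Rosa 8. Rosa eliminated.
Round 3: Alice 21, Emma 10. Alice has a majority (≥16).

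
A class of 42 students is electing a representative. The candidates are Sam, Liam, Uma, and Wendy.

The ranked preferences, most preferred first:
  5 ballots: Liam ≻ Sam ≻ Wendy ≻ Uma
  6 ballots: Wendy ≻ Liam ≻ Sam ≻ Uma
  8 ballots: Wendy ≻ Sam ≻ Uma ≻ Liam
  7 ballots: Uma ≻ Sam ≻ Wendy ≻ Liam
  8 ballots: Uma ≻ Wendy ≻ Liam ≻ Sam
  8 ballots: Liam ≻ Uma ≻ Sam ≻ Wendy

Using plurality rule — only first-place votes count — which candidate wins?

Uma

First-place votes: Sam 0, Liam 13, Uma 15, Wendy 14.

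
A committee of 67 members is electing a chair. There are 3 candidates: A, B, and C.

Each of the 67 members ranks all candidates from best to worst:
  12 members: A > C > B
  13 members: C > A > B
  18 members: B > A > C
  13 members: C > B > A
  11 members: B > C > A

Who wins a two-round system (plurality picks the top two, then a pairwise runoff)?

C

Round 1 first-place votes: A 12, B 29, C 26. B and C advance.
Runoff: B is ranked above C on 29 ballots, C above B on 38.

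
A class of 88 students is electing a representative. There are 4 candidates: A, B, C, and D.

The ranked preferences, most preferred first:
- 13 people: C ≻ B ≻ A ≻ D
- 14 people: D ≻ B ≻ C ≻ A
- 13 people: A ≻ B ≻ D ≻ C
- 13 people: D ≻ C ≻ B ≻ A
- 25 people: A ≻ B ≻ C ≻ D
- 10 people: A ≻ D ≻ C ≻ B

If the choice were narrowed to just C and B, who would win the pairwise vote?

C is ranked above B on 36 ballots; B above C on 52.

B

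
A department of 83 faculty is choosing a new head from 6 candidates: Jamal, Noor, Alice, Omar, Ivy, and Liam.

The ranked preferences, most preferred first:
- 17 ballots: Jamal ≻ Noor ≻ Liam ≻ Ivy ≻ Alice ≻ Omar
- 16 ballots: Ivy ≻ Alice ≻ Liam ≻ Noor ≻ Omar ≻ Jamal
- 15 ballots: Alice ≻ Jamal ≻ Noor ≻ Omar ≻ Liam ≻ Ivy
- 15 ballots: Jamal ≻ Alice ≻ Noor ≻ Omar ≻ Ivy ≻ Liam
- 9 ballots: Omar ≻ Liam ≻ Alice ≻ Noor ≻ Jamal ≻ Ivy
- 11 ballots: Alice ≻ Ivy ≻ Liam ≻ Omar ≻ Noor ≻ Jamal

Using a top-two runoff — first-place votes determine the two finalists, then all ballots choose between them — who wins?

Alice

Round 1 first-place votes: Jamal 32, Noor 0, Alice 26, Omar 9, Ivy 16, Liam 0. Jamal and Alice advance.
Runoff: Jamal is ranked above Alice on 32 ballots, Alice above Jamal on 51.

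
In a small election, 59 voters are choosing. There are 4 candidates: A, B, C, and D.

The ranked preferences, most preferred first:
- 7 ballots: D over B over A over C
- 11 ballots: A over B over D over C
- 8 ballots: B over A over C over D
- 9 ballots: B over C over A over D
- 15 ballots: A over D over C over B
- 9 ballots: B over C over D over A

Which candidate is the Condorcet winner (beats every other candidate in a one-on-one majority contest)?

B

B vs A: 33–26
B vs C: 44–15
B vs D: 37–22
B beats every other candidate.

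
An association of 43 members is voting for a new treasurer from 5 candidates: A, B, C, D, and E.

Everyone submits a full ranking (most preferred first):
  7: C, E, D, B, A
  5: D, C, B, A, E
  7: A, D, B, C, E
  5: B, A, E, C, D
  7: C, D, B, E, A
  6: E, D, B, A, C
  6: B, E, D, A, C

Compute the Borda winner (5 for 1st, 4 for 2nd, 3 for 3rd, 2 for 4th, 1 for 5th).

A: 7×1 + 5×2 + 7×5 + 5×4 + 7×1 + 6×2 + 6×2 = 103
B: 7×2 + 5×3 + 7×3 + 5×5 + 7×3 + 6×3 + 6×5 = 144
C: 7×5 + 5×4 + 7×2 + 5×2 + 7×5 + 6×1 + 6×1 = 126
D: 7×3 + 5×5 + 7×4 + 5×1 + 7×4 + 6×4 + 6×3 = 149
E: 7×4 + 5×1 + 7×1 + 5×3 + 7×2 + 6×5 + 6×4 = 123

D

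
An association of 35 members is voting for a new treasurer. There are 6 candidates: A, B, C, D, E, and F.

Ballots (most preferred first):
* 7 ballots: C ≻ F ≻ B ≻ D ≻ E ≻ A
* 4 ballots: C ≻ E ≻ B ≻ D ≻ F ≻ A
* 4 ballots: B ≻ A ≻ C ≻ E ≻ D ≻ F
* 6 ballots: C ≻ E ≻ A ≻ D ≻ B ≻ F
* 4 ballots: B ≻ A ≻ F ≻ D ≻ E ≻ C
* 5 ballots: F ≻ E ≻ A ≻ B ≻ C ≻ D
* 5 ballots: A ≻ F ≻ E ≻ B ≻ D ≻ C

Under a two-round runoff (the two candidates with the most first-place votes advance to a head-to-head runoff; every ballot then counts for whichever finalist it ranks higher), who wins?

B

Round 1 first-place votes: A 5, B 8, C 17, D 0, E 0, F 5. C and B advance.
Runoff: C is ranked above B on 17 ballots, B above C on 18.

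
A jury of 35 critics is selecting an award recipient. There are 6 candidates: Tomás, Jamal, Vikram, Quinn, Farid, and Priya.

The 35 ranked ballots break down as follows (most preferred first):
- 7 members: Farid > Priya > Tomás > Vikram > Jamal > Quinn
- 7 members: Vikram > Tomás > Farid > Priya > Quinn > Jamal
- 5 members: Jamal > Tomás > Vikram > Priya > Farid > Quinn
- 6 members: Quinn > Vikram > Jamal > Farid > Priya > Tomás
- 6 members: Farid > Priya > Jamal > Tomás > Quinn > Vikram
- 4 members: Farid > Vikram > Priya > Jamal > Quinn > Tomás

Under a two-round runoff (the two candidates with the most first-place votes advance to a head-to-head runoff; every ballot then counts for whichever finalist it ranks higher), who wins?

Round 1 first-place votes: Tomás 0, Jamal 5, Vikram 7, Quinn 6, Farid 17, Priya 0. Farid and Vikram advance.
Runoff: Farid is ranked above Vikram on 17 ballots, Vikram above Farid on 18.

Vikram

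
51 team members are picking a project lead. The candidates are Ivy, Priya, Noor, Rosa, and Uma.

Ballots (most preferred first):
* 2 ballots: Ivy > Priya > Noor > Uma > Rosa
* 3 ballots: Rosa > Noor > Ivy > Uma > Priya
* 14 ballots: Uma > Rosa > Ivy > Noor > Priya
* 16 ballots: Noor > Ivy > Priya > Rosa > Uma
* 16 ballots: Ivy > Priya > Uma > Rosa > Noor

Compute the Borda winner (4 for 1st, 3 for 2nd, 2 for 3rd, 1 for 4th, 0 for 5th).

Ivy

Ivy: 2×4 + 3×2 + 14×2 + 16×3 + 16×4 = 154
Priya: 2×3 + 3×0 + 14×0 + 16×2 + 16×3 = 86
Noor: 2×2 + 3×3 + 14×1 + 16×4 + 16×0 = 91
Rosa: 2×0 + 3×4 + 14×3 + 16×1 + 16×1 = 86
Uma: 2×1 + 3×1 + 14×4 + 16×0 + 16×2 = 93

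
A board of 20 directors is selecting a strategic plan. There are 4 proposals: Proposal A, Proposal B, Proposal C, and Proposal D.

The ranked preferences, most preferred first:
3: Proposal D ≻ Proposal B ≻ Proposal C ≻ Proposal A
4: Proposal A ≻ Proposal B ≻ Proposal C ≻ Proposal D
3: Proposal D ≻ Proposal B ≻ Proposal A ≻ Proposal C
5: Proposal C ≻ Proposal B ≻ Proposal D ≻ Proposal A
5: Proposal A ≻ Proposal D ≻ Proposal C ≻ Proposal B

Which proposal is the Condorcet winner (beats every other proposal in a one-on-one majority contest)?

Proposal D

Proposal D vs Proposal A: 11–9
Proposal D vs Proposal B: 11–9
Proposal D vs Proposal C: 11–9
Proposal D beats every other proposal.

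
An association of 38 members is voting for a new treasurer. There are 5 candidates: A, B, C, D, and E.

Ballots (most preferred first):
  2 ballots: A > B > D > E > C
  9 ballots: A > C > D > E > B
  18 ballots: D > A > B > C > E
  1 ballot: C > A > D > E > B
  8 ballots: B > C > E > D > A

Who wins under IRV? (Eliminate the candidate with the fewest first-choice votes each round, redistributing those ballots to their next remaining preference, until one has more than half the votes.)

Round 1: A 11, B 8, C 1, D 18, E 0. E eliminated.
Round 2: A 11, B 8, C 1, D 18. C eliminated.
Round 3: A 12, B 8, D 18. B eliminated.
Round 4: A 12, D 26. D has a majority (≥20).

D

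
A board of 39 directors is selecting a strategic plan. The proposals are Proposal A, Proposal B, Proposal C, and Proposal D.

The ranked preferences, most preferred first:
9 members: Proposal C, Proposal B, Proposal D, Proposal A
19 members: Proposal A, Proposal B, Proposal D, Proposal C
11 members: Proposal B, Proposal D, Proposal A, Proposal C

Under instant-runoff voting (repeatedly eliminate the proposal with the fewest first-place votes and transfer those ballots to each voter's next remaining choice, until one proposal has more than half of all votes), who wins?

Proposal B

Round 1: Proposal A 19, Proposal B 11, Proposal C 9, Proposal D 0. Proposal D eliminated.
Round 2: Proposal A 19, Proposal B 11, Proposal C 9. Proposal C eliminated.
Round 3: Proposal A 19, Proposal B 20. Proposal B has a majority (≥20).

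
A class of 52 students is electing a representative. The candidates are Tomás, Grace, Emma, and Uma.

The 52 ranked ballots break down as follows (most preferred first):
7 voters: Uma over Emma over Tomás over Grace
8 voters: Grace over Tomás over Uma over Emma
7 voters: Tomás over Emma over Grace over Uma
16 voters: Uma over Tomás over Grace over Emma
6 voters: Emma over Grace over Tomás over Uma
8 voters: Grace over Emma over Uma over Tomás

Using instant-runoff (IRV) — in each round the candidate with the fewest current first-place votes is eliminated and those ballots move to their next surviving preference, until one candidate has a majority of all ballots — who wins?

Grace

Round 1: Tomás 7, Grace 16, Emma 6, Uma 23. Emma eliminated.
Round 2: Tomás 7, Grace 22, Uma 23. Tomás eliminated.
Round 3: Grace 29, Uma 23. Grace has a majority (≥27).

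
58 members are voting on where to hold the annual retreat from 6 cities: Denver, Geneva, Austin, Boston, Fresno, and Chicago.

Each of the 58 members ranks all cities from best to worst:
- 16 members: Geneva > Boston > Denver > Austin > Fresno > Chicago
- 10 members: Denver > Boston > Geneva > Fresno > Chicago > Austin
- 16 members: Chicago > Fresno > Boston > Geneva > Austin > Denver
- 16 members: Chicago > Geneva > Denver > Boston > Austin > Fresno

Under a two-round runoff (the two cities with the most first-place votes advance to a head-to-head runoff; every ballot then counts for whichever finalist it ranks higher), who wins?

Chicago

Round 1 first-place votes: Denver 10, Geneva 16, Austin 0, Boston 0, Fresno 0, Chicago 32. Chicago and Geneva advance.
Runoff: Chicago is ranked above Geneva on 32 ballots, Geneva above Chicago on 26.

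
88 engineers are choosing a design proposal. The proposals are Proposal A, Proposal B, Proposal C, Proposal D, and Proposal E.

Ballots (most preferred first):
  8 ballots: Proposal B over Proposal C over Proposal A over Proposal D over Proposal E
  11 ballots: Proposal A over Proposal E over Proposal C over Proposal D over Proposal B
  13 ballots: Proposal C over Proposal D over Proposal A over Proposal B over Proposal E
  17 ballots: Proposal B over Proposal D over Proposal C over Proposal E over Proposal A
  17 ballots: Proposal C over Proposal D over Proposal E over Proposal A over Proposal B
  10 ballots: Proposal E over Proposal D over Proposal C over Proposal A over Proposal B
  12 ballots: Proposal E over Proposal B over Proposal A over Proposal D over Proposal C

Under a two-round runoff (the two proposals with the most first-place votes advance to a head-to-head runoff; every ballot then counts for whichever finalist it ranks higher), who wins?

Round 1 first-place votes: Proposal A 11, Proposal B 25, Proposal C 30, Proposal D 0, Proposal E 22. Proposal C and Proposal B advance.
Runoff: Proposal C is ranked above Proposal B on 51 ballots, Proposal B above Proposal C on 37.

Proposal C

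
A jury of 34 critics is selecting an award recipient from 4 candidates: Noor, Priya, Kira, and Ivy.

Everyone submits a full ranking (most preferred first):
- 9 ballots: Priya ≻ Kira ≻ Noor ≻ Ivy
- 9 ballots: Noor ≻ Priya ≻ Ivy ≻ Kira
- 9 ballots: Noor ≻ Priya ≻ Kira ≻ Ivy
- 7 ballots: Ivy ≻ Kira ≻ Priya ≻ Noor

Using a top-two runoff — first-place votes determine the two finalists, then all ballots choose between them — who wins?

Noor

Round 1 first-place votes: Noor 18, Priya 9, Kira 0, Ivy 7. Noor and Priya advance.
Runoff: Noor is ranked above Priya on 18 ballots, Priya above Noor on 16.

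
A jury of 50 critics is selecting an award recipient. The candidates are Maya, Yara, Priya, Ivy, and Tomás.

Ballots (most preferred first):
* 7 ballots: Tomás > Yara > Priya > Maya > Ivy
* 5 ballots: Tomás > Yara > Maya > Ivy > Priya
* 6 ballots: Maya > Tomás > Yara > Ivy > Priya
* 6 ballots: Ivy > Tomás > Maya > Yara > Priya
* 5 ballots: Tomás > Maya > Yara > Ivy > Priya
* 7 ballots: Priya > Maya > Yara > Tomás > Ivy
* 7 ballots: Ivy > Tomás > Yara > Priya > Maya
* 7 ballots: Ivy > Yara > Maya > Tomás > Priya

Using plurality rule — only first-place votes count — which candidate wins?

First-place votes: Maya 6, Yara 0, Priya 7, Ivy 20, Tomás 17.

Ivy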